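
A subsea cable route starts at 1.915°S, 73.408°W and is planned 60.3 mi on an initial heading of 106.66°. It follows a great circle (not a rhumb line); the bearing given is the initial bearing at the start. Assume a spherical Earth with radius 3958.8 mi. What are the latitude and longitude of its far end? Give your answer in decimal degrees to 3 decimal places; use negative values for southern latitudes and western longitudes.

The arc subtends δ = 60.3/3958.8 = 0.015232 rad at the centre.
Start latitude φ₁ = -0.033423 rad; initial bearing θ = 1.861568 rad.
sin φ₂ = sin φ₁ cos δ + cos φ₁ sin δ cos θ = (-0.033417)(0.999884) + (0.999442)(0.015231)(-0.286692) = -0.037777
φ₂ = asin(-0.037777) = -0.037786 rad = -2.165°.
For the longitude increment, Δλ = atan2( sin θ sin δ cos φ₁, cos δ − sin φ₁ sin φ₂ ) = atan2(0.014584, 0.998622) = 0.837°.
Hence λ₂ = -73.408° + 0.837° = -72.571°.

latitude -2.165°, longitude -72.571°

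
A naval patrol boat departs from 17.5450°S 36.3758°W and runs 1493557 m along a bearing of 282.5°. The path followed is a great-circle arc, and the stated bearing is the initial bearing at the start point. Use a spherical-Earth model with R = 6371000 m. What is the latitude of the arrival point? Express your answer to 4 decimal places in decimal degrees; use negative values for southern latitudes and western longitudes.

latitude -14.1979°

Angular distance δ = d/R = 1493557 / 6371000 = 0.234431 rad.
With φ₁ = -17.5450° = -0.306218 rad and θ = 282.5° = 4.930555 rad:
sin φ₂ = sin φ₁ cos δ + cos φ₁ sin δ cos θ = (-0.301455)(0.972647) + (0.953480)(0.232289)(0.216440) = -0.245271
φ₂ = asin(-0.245271) = -0.247799 rad = -14.1979°.
Δλ = atan2( sin θ sin δ cos φ₁ , cos δ − sin φ₁ sin φ₂ ) = atan2(-0.216233, 0.898709) = -0.236116 rad = -13.5285°.
λ₂ = λ₁ + Δλ = -49.9043°.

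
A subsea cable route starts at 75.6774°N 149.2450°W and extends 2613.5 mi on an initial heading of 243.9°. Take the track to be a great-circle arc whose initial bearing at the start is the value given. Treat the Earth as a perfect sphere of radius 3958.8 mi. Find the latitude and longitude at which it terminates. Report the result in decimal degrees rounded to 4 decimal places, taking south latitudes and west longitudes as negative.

Angular distance δ = d/R = 2613.5 / 3958.8 = 0.660175 rad.
Start latitude φ₁ = 1.320820 rad; initial bearing θ = 4.256858 rad.
Destination latitude: φ₂ = arcsin( sin φ₁ cos δ + cos φ₁ sin δ cos θ ) = arcsin(0.698592) = 44.3141°.
Then Δλ = atan2(-0.136238, 0.113007) = -0.878336 rad, from sin θ sin δ cos φ₁ over cos δ − sin φ₁ sin φ₂.
λ₂ = -149.2450° + -50.3249° = -199.5699°, normalized to (−180°, 180°] → 160.4301°.

latitude 44.3141°, longitude 160.4301°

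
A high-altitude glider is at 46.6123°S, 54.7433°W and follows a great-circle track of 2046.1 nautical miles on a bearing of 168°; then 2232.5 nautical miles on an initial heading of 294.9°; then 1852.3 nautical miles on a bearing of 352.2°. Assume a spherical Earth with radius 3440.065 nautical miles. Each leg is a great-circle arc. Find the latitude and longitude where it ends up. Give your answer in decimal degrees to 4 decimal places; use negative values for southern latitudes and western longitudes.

latitude -15.9732°, longitude -77.5416°

Apply the spherical direct solution leg by leg, carrying full precision between legs.
Leg 1: from (-46.6123°, -54.7433°), δ = 2046.1/3440.065 = 0.594785 rad, θ = 168° → φ = -78.0750°, λ = -20.4239°.
Leg 2: from (-78.0750°, -20.4239°), δ = 2232.5/3440.065 = 0.648970 rad, θ = 294.9° → φ = -46.6300°, λ = -73.3903°.
Leg 3: from (-46.6300°, -73.3903°), δ = 1852.3/3440.065 = 0.538449 rad, θ = 352.2° → φ = -15.9732°, λ = -77.5416°.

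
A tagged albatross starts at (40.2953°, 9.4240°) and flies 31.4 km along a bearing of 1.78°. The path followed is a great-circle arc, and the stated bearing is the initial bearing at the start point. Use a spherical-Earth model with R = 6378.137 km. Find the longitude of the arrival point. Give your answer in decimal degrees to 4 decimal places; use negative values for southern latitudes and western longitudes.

longitude 9.4355°

The arc subtends δ = 31.4/6378.137 = 0.004923 rad at the centre.
Start latitude φ₁ = 0.703286 rad; initial bearing θ = 0.031067 rad.
Destination latitude: φ₂ = arcsin( sin φ₁ cos δ + cos φ₁ sin δ cos θ ) = arcsin(0.650472) = 40.5772°.
For the longitude increment, Δλ = atan2( sin θ sin δ cos φ₁, cos δ − sin φ₁ sin φ₂ ) = atan2(0.000117, 0.579310) = 0.0115°.
λ₂ = 9.4240° + 0.0115° = 9.4355°.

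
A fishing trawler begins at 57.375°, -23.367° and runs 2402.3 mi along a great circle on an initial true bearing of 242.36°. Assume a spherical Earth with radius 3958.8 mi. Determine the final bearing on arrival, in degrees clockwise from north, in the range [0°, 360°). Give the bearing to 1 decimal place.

final bearing 214.9°

Central angle δ = d/R = 0.606825 rad.
With φ₁ = 57.375° = 1.001383 rad and θ = 242.36° = 4.229980 rad:
sin φ₂ = sin φ₁ cos δ + cos φ₁ sin δ cos θ = (0.842217)(0.821463) + (0.539138)(0.570262)(-0.463915) = 0.549219
φ₂ = asin(0.549219) = 0.581430 rad = 33.313°.
For the longitude increment, Δλ = atan2( sin θ sin δ cos φ₁, cos δ − sin φ₁ sin φ₂ ) = atan2(-0.272364, 0.358901) = -37.194°.
Hence λ₂ = -23.367° + -37.194° = -60.561°.
The forward bearing on arrival equals the back-azimuth from the destination plus 180°.
Back-azimuth from P₂ (33.3°, -60.6°) to P₁ (57.4°, -23.4°), with Δλ' = λ₁ − λ₂ = 37.2°: atan2( sin Δλ' cos φ₁ , cos φ₂ sin φ₁ − sin φ₂ cos φ₁ cos Δλ' ) = 34.9°.
Final bearing = (34.9° + 180°) mod 360° = 214.9°.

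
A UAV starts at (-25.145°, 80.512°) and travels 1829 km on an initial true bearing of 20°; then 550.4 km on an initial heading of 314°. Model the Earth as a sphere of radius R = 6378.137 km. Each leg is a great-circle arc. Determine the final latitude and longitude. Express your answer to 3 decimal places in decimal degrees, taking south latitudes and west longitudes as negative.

Apply the spherical direct solution leg by leg, carrying full precision between legs.
Leg 1: from (-25.145°, 80.512°), δ = 1829/6378.137 = 0.286761 rad, θ = 20° → φ = -9.611°, λ = 86.143°.
Leg 2: from (-9.611°, 86.143°), δ = 550.4/6378.137 = 0.086295 rad, θ = 314° → φ = -6.160°, λ = 82.568°.

latitude -6.160°, longitude 82.568°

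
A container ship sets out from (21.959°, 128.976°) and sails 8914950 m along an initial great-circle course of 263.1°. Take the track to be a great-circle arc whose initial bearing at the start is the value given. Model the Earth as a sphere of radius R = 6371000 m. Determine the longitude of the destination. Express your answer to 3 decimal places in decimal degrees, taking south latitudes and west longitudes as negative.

longitude 50.674°

Central angle δ = d/R = 1.399302 rad.
Start latitude φ₁ = 0.383257 rad; initial bearing θ = 4.591961 rad.
Destination latitude: φ₂ = arcsin( sin φ₁ cos δ + cos φ₁ sin δ cos θ ) = arcsin(-0.045971) = -2.635°.
For the longitude increment, Δλ = atan2( sin θ sin δ cos φ₁, cos δ − sin φ₁ sin φ₂ ) = atan2(-0.907228, 0.187846) = -78.302°.
λ₂ = λ₁ + Δλ = 50.674°.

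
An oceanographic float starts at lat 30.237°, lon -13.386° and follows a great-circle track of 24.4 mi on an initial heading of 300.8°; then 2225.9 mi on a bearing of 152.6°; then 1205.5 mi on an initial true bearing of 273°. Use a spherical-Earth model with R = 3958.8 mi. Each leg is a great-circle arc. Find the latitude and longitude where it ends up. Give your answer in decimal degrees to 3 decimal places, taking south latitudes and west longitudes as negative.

latitude 2.003°, longitude -16.967°

Apply the spherical direct solution leg by leg, carrying full precision between legs.
Leg 1: from (30.237°, -13.386°), δ = 24.4/3958.8 = 0.006163 rad, θ = 300.8° → φ = 30.417°, λ = -13.738°.
Leg 2: from (30.417°, -13.738°), δ = 2225.9/3958.8 = 0.562266 rad, θ = 152.6° → φ = 1.157°, λ = 0.467°.
Leg 3: from (1.157°, 0.467°), δ = 1205.5/3958.8 = 0.304511 rad, θ = 273° → φ = 2.003°, λ = -16.967°.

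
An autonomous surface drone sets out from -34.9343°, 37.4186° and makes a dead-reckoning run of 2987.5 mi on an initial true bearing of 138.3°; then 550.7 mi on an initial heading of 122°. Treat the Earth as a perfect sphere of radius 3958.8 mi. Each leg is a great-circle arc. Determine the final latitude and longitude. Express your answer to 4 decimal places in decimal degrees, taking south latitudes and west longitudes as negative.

Apply the spherical direct solution leg by leg, carrying full precision between legs.
Leg 1: from (-34.9343°, 37.4186°), δ = 2987.5/3958.8 = 0.754648 rad, θ = 138.3° → φ = -56.7705°, λ = 93.6806°.
Leg 2: from (-56.7705°, 93.6806°), δ = 550.7/3958.8 = 0.139108 rad, θ = 122° → φ = -60.3042°, λ = 107.4117°.

latitude -60.3042°, longitude 107.4117°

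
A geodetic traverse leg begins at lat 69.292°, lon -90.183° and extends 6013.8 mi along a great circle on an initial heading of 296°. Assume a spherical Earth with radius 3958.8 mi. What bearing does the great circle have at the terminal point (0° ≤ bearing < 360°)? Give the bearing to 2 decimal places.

Angular distance δ = d/R = 6013.8 / 3958.8 = 1.519097 rad.
With φ₁ = 69.292° = 1.209374 rad and θ = 296° = 5.166175 rad:
sin φ₂ = sin φ₁ cos δ + cos φ₁ sin δ cos θ = (0.935395)(0.051677) + (0.353605)(0.998664)(0.438371) = 0.203141
φ₂ = asin(0.203141) = 0.204565 rad = 11.721°.
Δλ = atan2( sin θ sin δ cos φ₁ , cos δ − sin φ₁ sin φ₂ ) = atan2(-0.317394, -0.138341) = -1.981833 rad = -113.551°.
λ₂ = -90.183° + -113.551° = -203.734°, normalized to (−180°, 180°] → 156.266°.
The forward bearing on arrival equals the back-azimuth from the destination plus 180°.
Back-azimuth from P₂ (11.72°, 156.27°) to P₁ (69.29°, -90.18°), with Δλ' = λ₁ − λ₂ = -246.45°: atan2( sin Δλ' cos φ₁ , cos φ₂ sin φ₁ − sin φ₂ cos φ₁ cos Δλ' ) = 18.94°.
Final bearing = (18.94° + 180°) mod 360° = 198.94°.

final bearing 198.94°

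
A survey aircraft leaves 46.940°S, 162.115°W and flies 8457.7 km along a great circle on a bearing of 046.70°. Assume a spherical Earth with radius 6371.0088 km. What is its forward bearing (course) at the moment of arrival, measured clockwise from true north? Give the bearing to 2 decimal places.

δ = 8457.7/6371.0088 = 1.327529 rad (76.0618°).
Converting: φ₁ = -0.819258 rad, θ = 0.815069 rad.
Applying the spherical law of cosines for sides, sin φ₂ = sin φ₁ cos δ + cos φ₁ sin δ cos θ = 0.278472, so φ₂ = 16.169°.
Δλ = atan2( sin θ sin δ cos φ₁ , cos δ − sin φ₁ sin φ₂ ) = atan2(0.482266, 0.444338) = 0.826308 rad = 47.344°.
λ₂ = -162.115° + 47.344° = -114.771°.
The forward bearing on arrival equals the back-azimuth from the destination plus 180°.
Back-azimuth from P₂ (16.17°, -114.77°) to P₁ (-46.94°, -162.12°), with Δλ' = λ₁ − λ₂ = -47.34°: atan2( sin Δλ' cos φ₁ , cos φ₂ sin φ₁ − sin φ₂ cos φ₁ cos Δλ' ) = 211.16°.
Final bearing = (211.16° + 180°) mod 360° = 31.16°.

final bearing 31.16°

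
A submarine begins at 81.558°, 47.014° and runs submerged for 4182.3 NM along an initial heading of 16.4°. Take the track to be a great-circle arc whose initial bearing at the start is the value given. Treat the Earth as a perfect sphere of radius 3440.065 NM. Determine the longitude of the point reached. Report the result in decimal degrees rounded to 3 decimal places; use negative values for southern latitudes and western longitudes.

longitude -150.504°

Central angle δ = d/R = 1.215762 rad.
Converting: φ₁ = 1.423456 rad, θ = 0.286234 rad.
Applying the spherical law of cosines for sides, sin φ₂ = sin φ₁ cos δ + cos φ₁ sin δ cos θ = 0.475908, so φ₂ = 28.418°.
Then Δλ = atan2(0.038865, -0.123129) = 2.835845 rad, from sin θ sin δ cos φ₁ over cos δ − sin φ₁ sin φ₂.
λ₂ = 47.014° + 162.482° = 209.496°, normalized to (−180°, 180°] → -150.504°.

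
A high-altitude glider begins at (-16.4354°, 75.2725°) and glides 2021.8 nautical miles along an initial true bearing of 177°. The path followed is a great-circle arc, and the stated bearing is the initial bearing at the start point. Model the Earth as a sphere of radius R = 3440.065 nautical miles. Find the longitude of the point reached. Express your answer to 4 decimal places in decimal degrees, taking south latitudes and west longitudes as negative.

The arc subtends δ = 2021.8/3440.065 = 0.587721 rad at the centre.
Converting: φ₁ = -0.286852 rad, θ = 3.089233 rad.
sin φ₂ = sin φ₁ cos δ + cos φ₁ sin δ cos θ = (-0.282934)(0.832206) + (0.959139)(0.554466)(-0.998630) = -0.766541
φ₂ = asin(-0.766541) = -0.873438 rad = -50.0443°.
Then Δλ = atan2(0.027833, 0.615326) = 0.045202 rad, from sin θ sin δ cos φ₁ over cos δ − sin φ₁ sin φ₂.
Hence λ₂ = 75.2725° + 2.5899° = 77.8624°.

longitude 77.8624°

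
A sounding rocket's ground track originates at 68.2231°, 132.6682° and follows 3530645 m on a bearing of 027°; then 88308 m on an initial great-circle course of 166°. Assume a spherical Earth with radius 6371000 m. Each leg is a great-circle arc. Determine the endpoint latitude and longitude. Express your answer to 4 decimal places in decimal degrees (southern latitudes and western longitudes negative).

Apply the spherical direct solution leg by leg, carrying full precision between legs.
Leg 1: from (68.2231°, 132.6682°), δ = 3530645/6371000 = 0.554174 rad, θ = 27° → φ = 74.4944°, λ = -110.6710°.
Leg 2: from (74.4944°, -110.6710°), δ = 88308/6371000 = 0.013861 rad, θ = 166° → φ = 73.7228°, λ = -109.9855°.

latitude 73.7228°, longitude -109.9855°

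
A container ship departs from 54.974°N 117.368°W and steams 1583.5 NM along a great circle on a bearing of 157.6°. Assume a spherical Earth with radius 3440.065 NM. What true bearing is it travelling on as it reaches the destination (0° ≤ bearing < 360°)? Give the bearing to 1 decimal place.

Angular distance δ = d/R = 1583.5 / 3440.065 = 0.460311 rad.
Converting: φ₁ = 0.959477 rad, θ = 2.750639 rad.
Applying the spherical law of cosines for sides, sin φ₂ = sin φ₁ cos δ + cos φ₁ sin δ cos θ = 0.497932, so φ₂ = 29.863°.
Δλ = atan2( sin θ sin δ cos φ₁ , cos δ − sin φ₁ sin φ₂ ) = atan2(0.097159, 0.488162) = 0.196463 rad = 11.256°.
Hence λ₂ = -117.368° + 11.256° = -106.112°.
The forward bearing on arrival equals the back-azimuth from the destination plus 180°.
Back-azimuth from P₂ (29.9°, -106.1°) to P₁ (55.0°, -117.4°), with Δλ' = λ₁ − λ₂ = -11.3°: atan2( sin Δλ' cos φ₁ , cos φ₂ sin φ₁ − sin φ₂ cos φ₁ cos Δλ' ) = 345.4°.
Final bearing = (345.4° + 180°) mod 360° = 165.4°.

final bearing 165.4°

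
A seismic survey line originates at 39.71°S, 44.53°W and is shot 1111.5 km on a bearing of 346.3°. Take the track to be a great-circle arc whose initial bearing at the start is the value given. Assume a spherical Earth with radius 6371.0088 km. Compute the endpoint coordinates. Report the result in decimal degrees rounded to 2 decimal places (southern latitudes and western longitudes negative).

Central angle δ = d/R = 0.174462 rad.
Start latitude φ₁ = -0.693070 rad; initial bearing θ = 6.044075 rad.
Applying the spherical law of cosines for sides, sin φ₂ = sin φ₁ cos δ + cos φ₁ sin δ cos θ = -0.499471, so φ₂ = -29.96°.
Then Δλ = atan2(-0.031625, 0.665707) = -0.047471 rad, from sin θ sin δ cos φ₁ over cos δ − sin φ₁ sin φ₂.
λ₂ = λ₁ + Δλ = -47.25°.

latitude -29.96°, longitude -47.25°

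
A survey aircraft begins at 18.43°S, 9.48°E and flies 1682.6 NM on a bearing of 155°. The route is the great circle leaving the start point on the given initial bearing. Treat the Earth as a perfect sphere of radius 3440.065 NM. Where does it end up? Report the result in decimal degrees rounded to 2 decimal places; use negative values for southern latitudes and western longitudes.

The arc subtends δ = 1682.6/3440.065 = 0.489119 rad at the centre.
Start latitude φ₁ = -0.321664 rad; initial bearing θ = 2.705260 rad.
Destination latitude: φ₂ = arcsin( sin φ₁ cos δ + cos φ₁ sin δ cos θ ) = arcsin(-0.683063) = -43.08°.
For the longitude increment, Δλ = atan2( sin θ sin δ cos φ₁, cos δ − sin φ₁ sin φ₂ ) = atan2(0.188382, 0.666800) = 15.78°.
λ₂ = λ₁ + Δλ = 25.26°.

latitude -43.08°, longitude 25.26°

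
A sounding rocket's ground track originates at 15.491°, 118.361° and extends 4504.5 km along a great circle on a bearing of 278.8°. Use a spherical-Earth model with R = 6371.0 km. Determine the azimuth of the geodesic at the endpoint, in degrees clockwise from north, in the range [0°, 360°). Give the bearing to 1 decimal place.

final bearing 266.3°

δ = 4504.5/6371 = 0.707032 rad (40.5099°).
Start latitude φ₁ = 0.270369 rad; initial bearing θ = 4.865978 rad.
Destination latitude: φ₂ = arcsin( sin φ₁ cos δ + cos φ₁ sin δ cos θ ) = arcsin(0.298831) = 17.387°.
Δλ = atan2( sin θ sin δ cos φ₁ , cos δ − sin φ₁ sin φ₂ ) = atan2(-0.618613, 0.680479) = -0.737812 rad = -42.273°.
Hence λ₂ = 118.361° + -42.273° = 76.088°.
The forward bearing on arrival equals the back-azimuth from the destination plus 180°.
Back-azimuth from P₂ (17.4°, 76.1°) to P₁ (15.5°, 118.4°), with Δλ' = λ₁ − λ₂ = 42.3°: atan2( sin Δλ' cos φ₁ , cos φ₂ sin φ₁ − sin φ₂ cos φ₁ cos Δλ' ) = 86.3°.
Final bearing = (86.3° + 180°) mod 360° = 266.3°.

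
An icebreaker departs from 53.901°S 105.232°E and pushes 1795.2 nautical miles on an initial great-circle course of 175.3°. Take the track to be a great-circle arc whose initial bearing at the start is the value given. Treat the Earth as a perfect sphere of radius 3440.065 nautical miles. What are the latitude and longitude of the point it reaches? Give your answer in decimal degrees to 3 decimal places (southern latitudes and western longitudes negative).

Central angle δ = d/R = 0.521851 rad.
With φ₁ = -53.901° = -0.940750 rad and θ = 175.3° = 3.059562 rad:
sin φ₂ = sin φ₁ cos δ + cos φ₁ sin δ cos θ = (-0.808000)(0.866898) + (0.589182)(0.498485)(-0.996637) = -0.993165
φ₂ = asin(-0.993165) = -1.453810 rad = -83.297°.
For the longitude increment, Δλ = atan2( sin θ sin δ cos φ₁, cos δ − sin φ₁ sin φ₂ ) = atan2(0.024065, 0.064421) = 20.484°.
λ₂ = 105.232° + 20.484° = 125.716°.

latitude -83.297°, longitude 125.716°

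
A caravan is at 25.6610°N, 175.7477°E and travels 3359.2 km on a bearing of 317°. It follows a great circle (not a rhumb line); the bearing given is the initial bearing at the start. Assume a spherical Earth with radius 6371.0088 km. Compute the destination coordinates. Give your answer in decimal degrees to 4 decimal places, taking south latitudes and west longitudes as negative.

latitude 44.9050°, longitude 146.7679°

δ = 3359.2/6371.0088 = 0.527263 rad (30.2100°).
With φ₁ = 25.6610° = 0.447869 rad and θ = 317° = 5.532694 rad:
Applying the spherical law of cosines for sides, sin φ₂ = sin φ₁ cos δ + cos φ₁ sin δ cos θ = 0.705933, so φ₂ = 44.9050°.
Δλ = atan2( sin θ sin δ cos φ₁ , cos δ − sin φ₁ sin φ₂ ) = atan2(-0.309316, 0.558486) = -0.505792 rad = -28.9798°.
λ₂ = 175.7477° + -28.9798° = 146.7679°.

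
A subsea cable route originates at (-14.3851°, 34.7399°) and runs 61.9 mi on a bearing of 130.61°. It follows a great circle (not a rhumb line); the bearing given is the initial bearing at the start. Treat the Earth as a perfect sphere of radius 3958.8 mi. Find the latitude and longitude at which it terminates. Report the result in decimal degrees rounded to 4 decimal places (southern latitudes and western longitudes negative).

δ = 61.9/3958.8 = 0.015636 rad (0.8959°).
Start latitude φ₁ = -0.251067 rad; initial bearing θ = 2.279575 rad.
Destination latitude: φ₂ = arcsin( sin φ₁ cos δ + cos φ₁ sin δ cos θ ) = arcsin(-0.258266) = -14.9672°.
For the longitude increment, Δλ = atan2( sin θ sin δ cos φ₁, cos δ − sin φ₁ sin φ₂ ) = atan2(0.011498, 0.935715) = 0.7040°.
Hence λ₂ = 34.7399° + 0.7040° = 35.4439°.

latitude -14.9672°, longitude 35.4439°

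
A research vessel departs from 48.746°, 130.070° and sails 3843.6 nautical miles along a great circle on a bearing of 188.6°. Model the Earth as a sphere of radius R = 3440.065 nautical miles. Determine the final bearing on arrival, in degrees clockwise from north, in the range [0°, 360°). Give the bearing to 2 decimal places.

final bearing 185.86°

The arc subtends δ = 3843.6/3440.065 = 1.117304 rad at the centre.
Start latitude φ₁ = 0.850778 rad; initial bearing θ = 3.291691 rad.
sin φ₂ = sin φ₁ cos δ + cos φ₁ sin δ cos θ = (0.751794)(0.438107) + (0.659398)(0.898923)(-0.988756) = -0.256717
φ₂ = asin(-0.256717) = -0.259624 rad = -14.875°.
Δλ = atan2( sin θ sin δ cos φ₁ , cos δ − sin φ₁ sin φ₂ ) = atan2(-0.088637, 0.631106) = -0.139534 rad = -7.995°.
Hence λ₂ = 130.070° + -7.995° = 122.075°.
The forward bearing on arrival equals the back-azimuth from the destination plus 180°.
Back-azimuth from P₂ (-14.88°, 122.08°) to P₁ (48.75°, 130.07°), with Δλ' = λ₁ − λ₂ = 7.99°: atan2( sin Δλ' cos φ₁ , cos φ₂ sin φ₁ − sin φ₂ cos φ₁ cos Δλ' ) = 5.86°.
Final bearing = (5.86° + 180°) mod 360° = 185.86°.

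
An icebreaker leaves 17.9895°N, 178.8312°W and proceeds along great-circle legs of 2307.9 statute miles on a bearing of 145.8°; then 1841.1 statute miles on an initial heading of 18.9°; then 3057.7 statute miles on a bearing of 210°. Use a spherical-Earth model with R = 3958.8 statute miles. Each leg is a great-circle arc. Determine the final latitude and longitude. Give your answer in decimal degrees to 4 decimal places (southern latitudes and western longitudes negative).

Apply the spherical direct solution leg by leg, carrying full precision between legs.
Leg 1: from (17.9895°, -178.8312°), δ = 2307.9/3958.8 = 0.582980 rad, θ = 145.8° → φ = -10.0921°, λ = -160.5128°.
Leg 2: from (-10.0921°, -160.5128°), δ = 1841.1/3958.8 = 0.465065 rad, θ = 18.9° → φ = 15.1363°, λ = -151.8574°.
Leg 3: from (15.1363°, -151.8574°), δ = 3057.7/3958.8 = 0.772381 rad, θ = 210° → φ = -23.3506°, λ = -174.1940°.

latitude -23.3506°, longitude -174.1940°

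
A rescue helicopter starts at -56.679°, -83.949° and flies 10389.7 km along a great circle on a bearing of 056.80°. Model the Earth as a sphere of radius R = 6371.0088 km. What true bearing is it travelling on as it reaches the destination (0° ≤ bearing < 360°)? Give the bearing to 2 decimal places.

final bearing 29.39°

The arc subtends δ = 10389.7/6371.0088 = 1.630778 rad at the centre.
Start latitude φ₁ = -0.989235 rad; initial bearing θ = 0.991347 rad.
Applying the spherical law of cosines for sides, sin φ₂ = sin φ₁ cos δ + cos φ₁ sin δ cos θ = 0.350342, so φ₂ = 20.508°.
Then Δλ = atan2(0.458832, 0.232803) = 1.101262 rad, from sin θ sin δ cos φ₁ over cos δ − sin φ₁ sin φ₂.
λ₂ = λ₁ + Δλ = -20.851°.
The forward bearing on arrival equals the back-azimuth from the destination plus 180°.
Back-azimuth from P₂ (20.51°, -20.85°) to P₁ (-56.68°, -83.95°), with Δλ' = λ₁ − λ₂ = -63.10°: atan2( sin Δλ' cos φ₁ , cos φ₂ sin φ₁ − sin φ₂ cos φ₁ cos Δλ' ) = 209.39°.
Final bearing = (209.39° + 180°) mod 360° = 29.39°.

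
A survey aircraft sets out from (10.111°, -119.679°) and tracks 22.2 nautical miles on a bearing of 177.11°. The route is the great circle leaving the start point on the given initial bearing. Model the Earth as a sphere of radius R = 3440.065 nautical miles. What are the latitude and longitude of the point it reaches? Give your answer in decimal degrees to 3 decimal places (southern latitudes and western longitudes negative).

The arc subtends δ = 22.2/3440.065 = 0.006453 rad at the centre.
Start latitude φ₁ = 0.176470 rad; initial bearing θ = 3.091153 rad.
Applying the spherical law of cosines for sides, sin φ₂ = sin φ₁ cos δ + cos φ₁ sin δ cos θ = 0.169207, so φ₂ = 9.742°.
Δλ = atan2( sin θ sin δ cos φ₁ , cos δ − sin φ₁ sin φ₂ ) = atan2(0.000320, 0.970274) = 0.000330 rad = 0.019°.
λ₂ = -119.679° + 0.019° = -119.660°.

latitude 9.742°, longitude -119.660°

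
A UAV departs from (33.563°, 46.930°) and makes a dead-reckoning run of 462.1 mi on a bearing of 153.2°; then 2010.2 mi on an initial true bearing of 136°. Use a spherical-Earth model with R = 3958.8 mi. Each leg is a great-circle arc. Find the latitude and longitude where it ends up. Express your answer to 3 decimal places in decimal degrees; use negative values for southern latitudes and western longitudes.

Apply the spherical direct solution leg by leg, carrying full precision between legs.
Leg 1: from (33.563°, 46.930°), δ = 462.1/3958.8 = 0.116727 rad, θ = 153.2° → φ = 27.547°, λ = 50.325°.
Leg 2: from (27.547°, 50.325°), δ = 2010.2/3958.8 = 0.507780 rad, θ = 136° → φ = 5.394°, λ = 70.158°.

latitude 5.394°, longitude 70.158°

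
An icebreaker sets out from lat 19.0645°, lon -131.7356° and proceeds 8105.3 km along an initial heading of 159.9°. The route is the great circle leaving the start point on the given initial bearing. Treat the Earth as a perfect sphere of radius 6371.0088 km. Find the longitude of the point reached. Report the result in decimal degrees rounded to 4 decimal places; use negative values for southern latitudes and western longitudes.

The arc subtends δ = 8105.3/6371.0088 = 1.272216 rad at the centre.
With φ₁ = 19.0645° = 0.332738 rad and θ = 159.9° = 2.790781 rad:
sin φ₂ = sin φ₁ cos δ + cos φ₁ sin δ cos θ = (0.326632)(0.294164) + (0.945151)(0.955755)(-0.939094) = -0.752232
φ₂ = asin(-0.752232) = -0.851443 rad = -48.7841°.
Δλ = atan2( sin θ sin δ cos φ₁ , cos δ − sin φ₁ sin φ₂ ) = atan2(0.310439, 0.539867) = 0.521856 rad = 29.9002°.
λ₂ = λ₁ + Δλ = -101.8354°.

longitude -101.8354°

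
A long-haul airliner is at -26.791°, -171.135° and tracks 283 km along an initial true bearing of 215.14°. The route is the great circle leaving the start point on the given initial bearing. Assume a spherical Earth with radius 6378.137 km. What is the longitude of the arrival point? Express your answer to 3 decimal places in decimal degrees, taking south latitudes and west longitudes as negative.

The arc subtends δ = 283/6378.137 = 0.044370 rad at the centre.
Start latitude φ₁ = -0.467591 rad; initial bearing θ = 3.754901 rad.
Destination latitude: φ₂ = arcsin( sin φ₁ cos δ + cos φ₁ sin δ cos θ ) = arcsin(-0.482672) = -28.860°.
For the longitude increment, Δλ = atan2( sin θ sin δ cos φ₁, cos δ − sin φ₁ sin φ₂ ) = atan2(-0.022790, 0.781458) = -1.670°.
λ₂ = -171.135° + -1.670° = -172.805°.

longitude -172.805°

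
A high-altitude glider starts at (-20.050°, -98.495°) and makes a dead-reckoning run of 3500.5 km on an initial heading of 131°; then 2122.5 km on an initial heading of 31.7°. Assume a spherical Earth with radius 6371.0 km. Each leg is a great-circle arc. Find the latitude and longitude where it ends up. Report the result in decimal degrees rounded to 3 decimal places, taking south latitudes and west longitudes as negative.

latitude -21.154°, longitude -57.915°

Apply the spherical direct solution leg by leg, carrying full precision between legs.
Leg 1: from (-20.050°, -98.495°), δ = 3500.5/6371 = 0.549443 rad, θ = 131° → φ = -37.895°, λ = -68.533°.
Leg 2: from (-37.895°, -68.533°), δ = 2122.5/6371 = 0.333150 rad, θ = 31.7° → φ = -21.154°, λ = -57.915°.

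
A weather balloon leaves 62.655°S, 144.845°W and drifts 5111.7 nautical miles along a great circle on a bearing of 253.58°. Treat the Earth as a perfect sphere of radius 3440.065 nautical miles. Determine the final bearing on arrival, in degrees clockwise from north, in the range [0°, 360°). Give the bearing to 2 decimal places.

Angular distance δ = d/R = 5111.7 / 3440.065 = 1.485931 rad.
With φ₁ = -62.655° = -1.093536 rad and θ = 253.58° = 4.425806 rad:
Destination latitude: φ₂ = arcsin( sin φ₁ cos δ + cos φ₁ sin δ cos θ ) = arcsin(-0.204671) = -11.810°.
Δλ = atan2( sin θ sin δ cos φ₁ , cos δ − sin φ₁ sin φ₂ ) = atan2(-0.439027, -0.097037) = -1.788326 rad = -102.464°.
λ₂ = -144.845° + -102.464° = -247.309°, normalized to (−180°, 180°] → 112.691°.
The forward bearing on arrival equals the back-azimuth from the destination plus 180°.
Back-azimuth from P₂ (-11.81°, 112.69°) to P₁ (-62.66°, -144.84°), with Δλ' = λ₁ − λ₂ = -257.54°: atan2( sin Δλ' cos φ₁ , cos φ₂ sin φ₁ − sin φ₂ cos φ₁ cos Δλ' ) = 153.25°.
Final bearing = (153.25° + 180°) mod 360° = 333.25°.

final bearing 333.25°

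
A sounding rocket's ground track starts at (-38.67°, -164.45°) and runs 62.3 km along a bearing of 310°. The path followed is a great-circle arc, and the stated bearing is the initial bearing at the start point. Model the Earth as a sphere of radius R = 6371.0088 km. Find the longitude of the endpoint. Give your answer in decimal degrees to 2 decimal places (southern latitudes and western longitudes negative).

longitude -165.00°

Central angle δ = d/R = 0.009779 rad.
With φ₁ = -38.67° = -0.674919 rad and θ = 310° = 5.410521 rad:
sin φ₂ = sin φ₁ cos δ + cos φ₁ sin δ cos θ = (-0.624834)(0.999952) + (0.780758)(0.009779)(0.642788) = -0.619897
φ₂ = asin(-0.619897) = -0.668611 rad = -38.31°.
For the longitude increment, Δλ = atan2( sin θ sin δ cos φ₁, cos δ − sin φ₁ sin φ₂ ) = atan2(-0.005848, 0.612620) = -0.55°.
λ₂ = -164.45° + -0.55° = -165.00°.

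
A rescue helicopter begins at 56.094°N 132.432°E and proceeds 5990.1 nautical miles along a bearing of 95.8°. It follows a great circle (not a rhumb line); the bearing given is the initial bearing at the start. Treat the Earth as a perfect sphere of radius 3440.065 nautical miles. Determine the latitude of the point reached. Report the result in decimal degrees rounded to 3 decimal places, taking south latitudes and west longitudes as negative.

latitude -11.324°

δ = 5990.1/3440.065 = 1.741275 rad (99.7677°).
Start latitude φ₁ = 0.979025 rad; initial bearing θ = 1.672025 rad.
sin φ₂ = sin φ₁ cos δ + cos φ₁ sin δ cos θ = (0.829954)(-0.169654) + (0.557832)(0.985504)(-0.101056) = -0.196361
φ₂ = asin(-0.196361) = -0.197645 rad = -11.324°.
Then Δλ = atan2(0.546931, -0.006684) = 1.583017 rad, from sin θ sin δ cos φ₁ over cos δ − sin φ₁ sin φ₂.
λ₂ = 132.432° + 90.700° = 223.132°, normalized to (−180°, 180°] → -136.868°.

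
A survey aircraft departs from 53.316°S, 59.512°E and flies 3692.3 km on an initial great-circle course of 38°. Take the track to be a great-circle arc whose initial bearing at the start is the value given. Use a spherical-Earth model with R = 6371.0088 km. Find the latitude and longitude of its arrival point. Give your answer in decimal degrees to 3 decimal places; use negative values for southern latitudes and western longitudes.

latitude -24.405°, longitude 81.243°

Angular distance δ = d/R = 3692.3 / 6371.0088 = 0.579547 rad.
Start latitude φ₁ = -0.930540 rad; initial bearing θ = 0.663225 rad.
Destination latitude: φ₂ = arcsin( sin φ₁ cos δ + cos φ₁ sin δ cos θ ) = arcsin(-0.413185) = -24.405°.
Then Δλ = atan2(0.201422, 0.505360) = 0.379275 rad, from sin θ sin δ cos φ₁ over cos δ − sin φ₁ sin φ₂.
Hence λ₂ = 59.512° + 21.731° = 81.243°.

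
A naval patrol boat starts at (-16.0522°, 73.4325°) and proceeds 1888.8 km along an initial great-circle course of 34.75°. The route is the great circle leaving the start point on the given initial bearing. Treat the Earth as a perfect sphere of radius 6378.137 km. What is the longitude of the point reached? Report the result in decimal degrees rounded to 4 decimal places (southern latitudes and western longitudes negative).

longitude 83.0132°

The arc subtends δ = 1888.8/6378.137 = 0.296137 rad at the centre.
Converting: φ₁ = -0.280164 rad, θ = 0.606502 rad.
Destination latitude: φ₂ = arcsin( sin φ₁ cos δ + cos φ₁ sin δ cos θ ) = arcsin(-0.034047) = -1.9511°.
For the longitude increment, Δλ = atan2( sin θ sin δ cos φ₁, cos δ − sin φ₁ sin φ₂ ) = atan2(0.159855, 0.947057) = 9.5807°.
Hence λ₂ = 73.4325° + 9.5807° = 83.0132°.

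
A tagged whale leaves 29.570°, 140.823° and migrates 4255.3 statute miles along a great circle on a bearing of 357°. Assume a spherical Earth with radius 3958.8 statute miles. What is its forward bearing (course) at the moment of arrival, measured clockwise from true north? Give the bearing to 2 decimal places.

final bearing 245.48°

The arc subtends δ = 4255.3/3958.8 = 1.074896 rad at the centre.
Converting: φ₁ = 0.516094 rad, θ = 6.230825 rad.
Applying the spherical law of cosines for sides, sin φ₂ = sin φ₁ cos δ + cos φ₁ sin δ cos θ = 0.998748, so φ₂ = 87.132°.
Then Δλ = atan2(-0.040036, -0.017045) = -1.973298 rad, from sin θ sin δ cos φ₁ over cos δ − sin φ₁ sin φ₂.
λ₂ = λ₁ + Δλ = 27.761°.
The forward bearing on arrival equals the back-azimuth from the destination plus 180°.
Back-azimuth from P₂ (87.13°, 27.76°) to P₁ (29.57°, 140.82°), with Δλ' = λ₁ − λ₂ = 113.06°: atan2( sin Δλ' cos φ₁ , cos φ₂ sin φ₁ − sin φ₂ cos φ₁ cos Δλ' ) = 65.48°.
Final bearing = (65.48° + 180°) mod 360° = 245.48°.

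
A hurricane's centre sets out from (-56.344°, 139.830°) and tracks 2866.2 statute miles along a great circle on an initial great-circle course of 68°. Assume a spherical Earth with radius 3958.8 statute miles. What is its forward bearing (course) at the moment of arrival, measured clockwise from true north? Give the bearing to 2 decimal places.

final bearing 36.01°

The arc subtends δ = 2866.2/3958.8 = 0.724007 rad at the centre.
Start latitude φ₁ = -0.983388 rad; initial bearing θ = 1.186824 rad.
sin φ₂ = sin φ₁ cos δ + cos φ₁ sin δ cos θ = (-0.832380)(0.749157) + (0.554205)(0.662392)(0.374607) = -0.486065
φ₂ = asin(-0.486065) = -0.507581 rad = -29.082°.
For the longitude increment, Δλ = atan2( sin θ sin δ cos φ₁, cos δ − sin φ₁ sin φ₂ ) = atan2(0.340370, 0.344567) = 44.649°.
λ₂ = 139.830° + 44.649° = 184.479°, normalized to (−180°, 180°] → -175.521°.
The forward bearing on arrival equals the back-azimuth from the destination plus 180°.
Back-azimuth from P₂ (-29.08°, -175.52°) to P₁ (-56.34°, 139.83°), with Δλ' = λ₁ − λ₂ = 315.35°: atan2( sin Δλ' cos φ₁ , cos φ₂ sin φ₁ − sin φ₂ cos φ₁ cos Δλ' ) = 216.01°.
Final bearing = (216.01° + 180°) mod 360° = 36.01°.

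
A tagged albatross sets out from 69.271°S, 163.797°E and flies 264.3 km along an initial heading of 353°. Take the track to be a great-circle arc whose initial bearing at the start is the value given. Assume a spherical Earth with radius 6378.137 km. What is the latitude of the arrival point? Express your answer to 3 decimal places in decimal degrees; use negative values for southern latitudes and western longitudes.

latitude -66.913°

Angular distance δ = d/R = 264.3 / 6378.137 = 0.041438 rad.
Converting: φ₁ = -1.209007 rad, θ = 6.161012 rad.
Destination latitude: φ₂ = arcsin( sin φ₁ cos δ + cos φ₁ sin δ cos θ ) = arcsin(-0.919909) = -66.913°.
Then Δλ = atan2(-0.001787, 0.138783) = -0.012875 rad, from sin θ sin δ cos φ₁ over cos δ − sin φ₁ sin φ₂.
Hence λ₂ = 163.797° + -0.738° = 163.059°.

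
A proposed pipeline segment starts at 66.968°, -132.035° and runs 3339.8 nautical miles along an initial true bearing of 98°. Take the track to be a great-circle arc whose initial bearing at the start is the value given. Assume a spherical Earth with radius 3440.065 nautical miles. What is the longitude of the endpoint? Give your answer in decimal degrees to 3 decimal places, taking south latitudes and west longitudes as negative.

longitude -63.817°

Central angle δ = d/R = 0.970854 rad.
With φ₁ = 66.968° = 1.168812 rad and θ = 98° = 1.710423 rad:
Applying the spherical law of cosines for sides, sin φ₂ = sin φ₁ cos δ + cos φ₁ sin δ cos θ = 0.474647, so φ₂ = 28.336°.
For the longitude increment, Δλ = atan2( sin θ sin δ cos φ₁, cos δ − sin φ₁ sin φ₂ ) = atan2(0.319779, 0.127784) = 68.218°.
λ₂ = -132.035° + 68.218° = -63.817°.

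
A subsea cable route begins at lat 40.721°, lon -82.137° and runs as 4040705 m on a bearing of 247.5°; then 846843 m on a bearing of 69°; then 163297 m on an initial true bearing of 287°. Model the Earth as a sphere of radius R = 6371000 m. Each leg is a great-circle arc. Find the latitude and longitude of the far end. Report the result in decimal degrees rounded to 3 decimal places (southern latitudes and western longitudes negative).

Apply the spherical direct solution leg by leg, carrying full precision between legs.
Leg 1: from (40.721°, -82.137°), δ = 4040705/6371000 = 0.634234 rad, θ = 247.5° → φ = 20.710°, λ = -117.959°.
Leg 2: from (20.710°, -117.959°), δ = 846843/6371000 = 0.132922 rad, θ = 69° → φ = 23.263°, λ = -110.219°.
Leg 3: from (23.263°, -110.219°), δ = 163297/6371000 = 0.025631 rad, θ = 287° → φ = 23.685°, λ = -111.753°.

latitude 23.685°, longitude -111.753°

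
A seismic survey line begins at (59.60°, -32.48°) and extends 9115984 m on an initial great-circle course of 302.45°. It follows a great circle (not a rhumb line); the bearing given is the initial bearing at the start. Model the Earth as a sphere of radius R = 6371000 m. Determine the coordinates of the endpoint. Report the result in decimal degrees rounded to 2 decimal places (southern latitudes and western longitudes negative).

Angular distance δ = d/R = 9115984 / 6371000 = 1.430856 rad.
Converting: φ₁ = 1.040216 rad, θ = 5.278748 rad.
sin φ₂ = sin φ₁ cos δ + cos φ₁ sin δ cos θ = (0.862514)(0.139484) + (0.506034)(0.990224)(0.536563) = 0.389172
φ₂ = asin(0.389172) = 0.399732 rad = 22.90°.
Then Δλ = atan2(-0.422847, -0.196182) = -2.005194 rad, from sin θ sin δ cos φ₁ over cos δ − sin φ₁ sin φ₂.
λ₂ = -32.48° + -114.89° = -147.37°.

latitude 22.90°, longitude -147.37°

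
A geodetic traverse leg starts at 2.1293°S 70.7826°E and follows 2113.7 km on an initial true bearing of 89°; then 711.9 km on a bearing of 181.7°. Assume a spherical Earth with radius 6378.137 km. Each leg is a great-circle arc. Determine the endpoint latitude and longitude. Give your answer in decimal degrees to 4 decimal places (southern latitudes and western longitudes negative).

Apply the spherical direct solution leg by leg, carrying full precision between legs.
Leg 1: from (-2.1293°, 70.7826°), δ = 2113.7/6378.137 = 0.331398 rad, θ = 89° → φ = -1.6881°, λ = 89.7758°.
Leg 2: from (-1.6881°, 89.7758°), δ = 711.9/6378.137 = 0.111616 rad, θ = 181.7° → φ = -8.0804°, λ = 89.5846°.

latitude -8.0804°, longitude 89.5846°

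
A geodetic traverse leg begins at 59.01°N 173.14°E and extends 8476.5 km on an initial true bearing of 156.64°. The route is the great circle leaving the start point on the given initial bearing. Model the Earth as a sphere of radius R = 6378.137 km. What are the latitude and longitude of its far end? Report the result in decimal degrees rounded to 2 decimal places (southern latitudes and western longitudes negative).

latitude -14.69°, longitude -163.41°

The arc subtends δ = 8476.5/6378.137 = 1.328993 rad at the centre.
Start latitude φ₁ = 1.029919 rad; initial bearing θ = 2.733884 rad.
Applying the spherical law of cosines for sides, sin φ₂ = sin φ₁ cos δ + cos φ₁ sin δ cos θ = -0.253659, so φ₂ = -14.69°.
For the longitude increment, Δλ = atan2( sin θ sin δ cos φ₁, cos δ − sin φ₁ sin φ₂ ) = atan2(0.198218, 0.456905) = 23.45°.
λ₂ = 173.14° + 23.45° = 196.59°, normalized to (−180°, 180°] → -163.41°.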